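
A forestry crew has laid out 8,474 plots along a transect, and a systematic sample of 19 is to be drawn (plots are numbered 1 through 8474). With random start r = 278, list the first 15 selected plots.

278, 724, 1170, 1616, 2062, 2508, 2954, 3400, 3846, 4292, 4738, 5184, 5630, 6076, 6522

k = N/n = 8474/19 = 446
plot 1: 278
plot 2: 278 + 446 = 724
plot 3: 724 + 446 = 1170
plot 4: 1170 + 446 = 1616
plot 5: 1616 + 446 = 2062
plot 6: 2062 + 446 = 2508
plot 7: 2508 + 446 = 2954
plot 8: 2954 + 446 = 3400
plot 9: 3400 + 446 = 3846
plot 10: 3846 + 446 = 4292
plot 11: 4292 + 446 = 4738
plot 12: 4738 + 446 = 5184
plot 13: 5184 + 446 = 5630
plot 14: 5630 + 446 = 6076
plot 15: 6076 + 446 = 6522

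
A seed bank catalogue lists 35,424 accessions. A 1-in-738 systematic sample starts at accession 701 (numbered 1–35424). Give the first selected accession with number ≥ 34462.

k = 738
Steps past start: ⌈(34462 − 701)/738⌉ = ⌈33761/738⌉ = 46
Selected accession: 701 + 46×738 = 34649

34649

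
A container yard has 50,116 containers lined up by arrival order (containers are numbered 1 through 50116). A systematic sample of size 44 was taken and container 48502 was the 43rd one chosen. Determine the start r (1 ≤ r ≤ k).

k = 50116/44 = 1139
r = 48502 − (43−1)×1139 = 48502 − 47838 = 664

664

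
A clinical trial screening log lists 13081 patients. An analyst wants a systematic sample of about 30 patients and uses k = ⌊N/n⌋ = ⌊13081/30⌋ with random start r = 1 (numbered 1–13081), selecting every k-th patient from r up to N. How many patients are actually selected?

31

k = ⌊13081/30⌋ = 436
Achieved size = ⌊(13081 − 1)/436⌋ + 1 = ⌊13080/436⌋ + 1 = 30 + 1 = 31
(last selection: 1 + 30×436 = 13081 ≤ 13081; next would be 13517 > 13081)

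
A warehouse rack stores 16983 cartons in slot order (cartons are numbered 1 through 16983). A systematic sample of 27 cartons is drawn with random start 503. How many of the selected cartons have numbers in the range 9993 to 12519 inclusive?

k = 16983/27 = 629
First selection ≥ 9993: 503 + ⌈(9993−503)/629⌉·629 = 503 + 16×629 = 10567
Last selection ≤ 12519: 503 + ⌊(12519−503)/629⌋·629 = 503 + 19×629 = 12454
Count = 19 − 16 + 1 = 4

4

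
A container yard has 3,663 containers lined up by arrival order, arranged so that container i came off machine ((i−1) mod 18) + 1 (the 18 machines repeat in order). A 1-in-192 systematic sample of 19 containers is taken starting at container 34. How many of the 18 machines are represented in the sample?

Consecutive selections differ by k = 192, so their machine numbers differ by 192 mod 18 = 12.
gcd(192, 18) = 6, so the sample visits 18/6 = 3 distinct residues mod 18.
Start 34 is machine 16; the machines hit are 4, 10, 16.

3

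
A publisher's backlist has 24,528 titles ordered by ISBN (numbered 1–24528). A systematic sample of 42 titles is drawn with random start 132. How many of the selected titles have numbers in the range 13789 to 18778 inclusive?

k = 24528/42 = 584
First selection ≥ 13789: 132 + ⌈(13789−132)/584⌉·584 = 132 + 24×584 = 14148
Last selection ≤ 18778: 132 + ⌊(18778−132)/584⌋·584 = 132 + 31×584 = 18236
Count = 31 − 24 + 1 = 8

8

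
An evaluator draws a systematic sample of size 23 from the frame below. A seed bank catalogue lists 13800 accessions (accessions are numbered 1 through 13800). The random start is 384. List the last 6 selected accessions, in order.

10584, 11184, 11784, 12384, 12984, 13584

k = N/n = 13800/23 = 600
18th selection = 384 + 17×600 = 10584
19th: 10584 + 600 = 11184
20th: 11184 + 600 = 11784
21st: 11784 + 600 = 12384
22nd: 12384 + 600 = 12984
23rd: 12984 + 600 = 13584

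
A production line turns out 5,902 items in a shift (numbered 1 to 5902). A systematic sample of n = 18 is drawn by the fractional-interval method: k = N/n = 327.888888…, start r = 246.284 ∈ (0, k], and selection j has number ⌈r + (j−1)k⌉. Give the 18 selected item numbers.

j=1: r + 0k = 246.284 → ⌈·⌉ = 247
j=2: r + 1k = 574.172888… → ⌈·⌉ = 575
j=3: r + 2k = 902.061777… → ⌈·⌉ = 903
j=4: r + 3k = 1229.950666… → ⌈·⌉ = 1230
j=5: r + 4k = 1557.839555… → ⌈·⌉ = 1558
j=6: r + 5k = 1885.728444… → ⌈·⌉ = 1886
j=7: r + 6k = 2213.617333… → ⌈·⌉ = 2214
j=8: r + 7k = 2541.506222… → ⌈·⌉ = 2542
j=9: r + 8k = 2869.395111… → ⌈·⌉ = 2870
j=10: r + 9k = 3197.284 → ⌈·⌉ = 3198
j=11: r + 10k = 3525.172888… → ⌈·⌉ = 3526
j=12: r + 11k = 3853.061777… → ⌈·⌉ = 3854
j=13: r + 12k = 4180.950666… → ⌈·⌉ = 4181
j=14: r + 13k = 4508.839555… → ⌈·⌉ = 4509
j=15: r + 14k = 4836.728444… → ⌈·⌉ = 4837
j=16: r + 15k = 5164.617333… → ⌈·⌉ = 5165
j=17: r + 16k = 5492.506222… → ⌈·⌉ = 5493
j=18: r + 17k = 5820.395111… → ⌈·⌉ = 5821

247, 575, 903, 1230, 1558, 1886, 2214, 2542, 2870, 3198, 3526, 3854, 4181, 4509, 4837, 5165, 5493, 5821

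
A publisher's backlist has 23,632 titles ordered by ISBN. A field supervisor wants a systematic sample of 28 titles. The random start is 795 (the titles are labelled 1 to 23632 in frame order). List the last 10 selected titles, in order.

15987, 16831, 17675, 18519, 19363, 20207, 21051, 21895, 22739, 23583

k = N/n = 23632/28 = 844
19th selection = 795 + 18×844 = 15987
20th: 15987 + 844 = 16831
21st: 16831 + 844 = 17675
22nd: 17675 + 844 = 18519
23rd: 18519 + 844 = 19363
24th: 19363 + 844 = 20207
25th: 20207 + 844 = 21051
26th: 21051 + 844 = 21895
27th: 21895 + 844 = 22739
28th: 22739 + 844 = 23583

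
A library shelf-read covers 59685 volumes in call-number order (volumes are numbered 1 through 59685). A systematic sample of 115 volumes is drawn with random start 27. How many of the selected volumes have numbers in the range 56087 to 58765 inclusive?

k = 59685/115 = 519
First selection ≥ 56087: 27 + ⌈(56087−27)/519⌉·519 = 27 + 109×519 = 56598
Last selection ≤ 58765: 27 + ⌊(58765−27)/519⌋·519 = 27 + 113×519 = 58674
Count = 113 − 109 + 1 = 5

5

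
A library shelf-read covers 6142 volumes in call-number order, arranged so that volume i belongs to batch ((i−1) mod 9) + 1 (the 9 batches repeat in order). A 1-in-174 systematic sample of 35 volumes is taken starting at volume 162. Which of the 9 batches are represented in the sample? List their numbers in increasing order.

Consecutive selections differ by k = 174, so their batch numbers differ by 174 mod 9 = 3.
gcd(174, 9) = 3, so the sample visits 9/3 = 3 distinct residues mod 9.
Start 162 is batch 9; the batches hit are 3, 6, 9.

3, 6, 9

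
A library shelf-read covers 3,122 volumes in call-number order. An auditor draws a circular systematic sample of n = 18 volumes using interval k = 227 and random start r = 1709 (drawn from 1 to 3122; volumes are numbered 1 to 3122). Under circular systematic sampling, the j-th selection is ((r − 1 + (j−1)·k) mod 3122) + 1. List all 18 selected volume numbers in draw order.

Selection 1: 1709
Selection 2: 1709 + 227 = 1936
Selection 3: 1936 + 227 = 2163
Selection 4: 2163 + 227 = 2390
Selection 5: 2390 + 227 = 2617
Selection 6: 2617 + 227 = 2844
Selection 7: 2844 + 227 = 3071
Selection 8: 3071 + 227 = 3298 → 3298 − 3122 = 176
Selection 9: 176 + 227 = 403
Selection 10: 403 + 227 = 630
Selection 11: 630 + 227 = 857
Selection 12: 857 + 227 = 1084
Selection 13: 1084 + 227 = 1311
Selection 14: 1311 + 227 = 1538
Selection 15: 1538 + 227 = 1765
Selection 16: 1765 + 227 = 1992
Selection 17: 1992 + 227 = 2219
Selection 18: 2219 + 227 = 2446

1709, 1936, 2163, 2390, 2617, 2844, 3071, 176, 403, 630, 857, 1084, 1311, 1538, 1765, 1992, 2219, 2446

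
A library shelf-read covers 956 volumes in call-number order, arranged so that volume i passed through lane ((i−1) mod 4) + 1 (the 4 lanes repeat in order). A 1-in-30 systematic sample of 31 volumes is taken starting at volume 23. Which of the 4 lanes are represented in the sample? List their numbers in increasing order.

Consecutive selections differ by k = 30, so their lane numbers differ by 30 mod 4 = 2.
gcd(30, 4) = 2, so the sample visits 4/2 = 2 distinct residues mod 4.
Start 23 is lane 3; the lanes hit are 1, 3.

1, 3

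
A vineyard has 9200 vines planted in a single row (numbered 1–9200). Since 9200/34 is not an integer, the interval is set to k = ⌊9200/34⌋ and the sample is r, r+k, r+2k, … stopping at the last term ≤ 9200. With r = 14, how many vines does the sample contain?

35

k = ⌊9200/34⌋ = 270
Achieved size = ⌊(9200 − 14)/270⌋ + 1 = ⌊9186/270⌋ + 1 = 34 + 1 = 35
(last selection: 14 + 34×270 = 9194 ≤ 9200; next would be 9464 > 9200)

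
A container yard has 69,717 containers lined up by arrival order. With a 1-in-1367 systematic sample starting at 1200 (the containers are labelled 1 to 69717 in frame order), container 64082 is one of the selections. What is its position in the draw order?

k = 1367
position = (64082 − 1200)/1367 + 1 = 62882/1367 + 1 = 46 + 1 = 47

47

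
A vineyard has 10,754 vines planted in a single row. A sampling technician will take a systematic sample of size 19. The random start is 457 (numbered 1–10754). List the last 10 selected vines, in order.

k = N/n = 10754/19 = 566
10th selection = 457 + 9×566 = 5551
11th: 5551 + 566 = 6117
12th: 6117 + 566 = 6683
13th: 6683 + 566 = 7249
14th: 7249 + 566 = 7815
15th: 7815 + 566 = 8381
16th: 8381 + 566 = 8947
17th: 8947 + 566 = 9513
18th: 9513 + 566 = 10079
19th: 10079 + 566 = 10645

5551, 6117, 6683, 7249, 7815, 8381, 8947, 9513, 10079, 10645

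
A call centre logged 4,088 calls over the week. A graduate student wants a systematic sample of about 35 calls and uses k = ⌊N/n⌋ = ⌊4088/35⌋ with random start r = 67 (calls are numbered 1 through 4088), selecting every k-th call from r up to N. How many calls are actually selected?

k = ⌊4088/35⌋ = 116
Achieved size = ⌊(4088 − 67)/116⌋ + 1 = ⌊4021/116⌋ + 1 = 34 + 1 = 35
(last selection: 67 + 34×116 = 4011 ≤ 4088; next would be 4127 > 4088)

35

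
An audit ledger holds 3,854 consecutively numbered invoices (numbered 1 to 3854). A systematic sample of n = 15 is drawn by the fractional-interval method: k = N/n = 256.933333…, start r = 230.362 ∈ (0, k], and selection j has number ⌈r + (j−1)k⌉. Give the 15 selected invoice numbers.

j=1: r + 0k = 230.362 → ⌈·⌉ = 231
j=2: r + 1k = 487.295333… → ⌈·⌉ = 488
j=3: r + 2k = 744.228666… → ⌈·⌉ = 745
j=4: r + 3k = 1001.162 → ⌈·⌉ = 1002
j=5: r + 4k = 1258.095333… → ⌈·⌉ = 1259
j=6: r + 5k = 1515.028666… → ⌈·⌉ = 1516
j=7: r + 6k = 1771.962 → ⌈·⌉ = 1772
j=8: r + 7k = 2028.895333… → ⌈·⌉ = 2029
j=9: r + 8k = 2285.828666… → ⌈·⌉ = 2286
j=10: r + 9k = 2542.762 → ⌈·⌉ = 2543
j=11: r + 10k = 2799.695333… → ⌈·⌉ = 2800
j=12: r + 11k = 3056.628666… → ⌈·⌉ = 3057
j=13: r + 12k = 3313.562 → ⌈·⌉ = 3314
j=14: r + 13k = 3570.495333… → ⌈·⌉ = 3571
j=15: r + 14k = 3827.428666… → ⌈·⌉ = 3828

231, 488, 745, 1002, 1259, 1516, 1772, 2029, 2286, 2543, 2800, 3057, 3314, 3571, 3828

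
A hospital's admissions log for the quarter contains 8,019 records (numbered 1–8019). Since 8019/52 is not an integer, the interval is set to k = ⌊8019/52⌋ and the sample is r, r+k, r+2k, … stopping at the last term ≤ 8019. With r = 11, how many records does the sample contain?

k = ⌊8019/52⌋ = 154
Achieved size = ⌊(8019 − 11)/154⌋ + 1 = ⌊8008/154⌋ + 1 = 52 + 1 = 53
(last selection: 11 + 52×154 = 8019 ≤ 8019; next would be 8173 > 8019)

53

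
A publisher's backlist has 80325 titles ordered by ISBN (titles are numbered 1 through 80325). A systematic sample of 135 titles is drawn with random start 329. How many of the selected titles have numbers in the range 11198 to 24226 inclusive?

k = 80325/135 = 595
First selection ≥ 11198: 329 + ⌈(11198−329)/595⌉·595 = 329 + 19×595 = 11634
Last selection ≤ 24226: 329 + ⌊(24226−329)/595⌋·595 = 329 + 40×595 = 24129
Count = 40 − 19 + 1 = 22

22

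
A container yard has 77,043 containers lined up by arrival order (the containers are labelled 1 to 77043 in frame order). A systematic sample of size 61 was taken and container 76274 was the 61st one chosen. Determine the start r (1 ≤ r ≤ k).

494

k = 77043/61 = 1263
r = 76274 − (61−1)×1263 = 76274 − 75780 = 494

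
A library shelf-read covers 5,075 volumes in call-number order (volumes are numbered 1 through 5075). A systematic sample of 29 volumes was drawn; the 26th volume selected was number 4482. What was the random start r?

107

k = 5075/29 = 175
r = 4482 − (26−1)×175 = 4482 − 4375 = 107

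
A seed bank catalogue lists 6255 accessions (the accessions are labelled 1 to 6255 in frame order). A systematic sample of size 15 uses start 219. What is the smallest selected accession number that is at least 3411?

3555

k = 6255/15 = 417
Steps past start: ⌈(3411 − 219)/417⌉ = ⌈3192/417⌉ = 8
Selected accession: 219 + 8×417 = 3555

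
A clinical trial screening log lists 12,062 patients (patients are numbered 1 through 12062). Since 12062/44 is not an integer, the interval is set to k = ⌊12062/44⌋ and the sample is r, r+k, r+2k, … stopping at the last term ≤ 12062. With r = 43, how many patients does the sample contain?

44

k = ⌊12062/44⌋ = 274
Achieved size = ⌊(12062 − 43)/274⌋ + 1 = ⌊12019/274⌋ + 1 = 43 + 1 = 44
(last selection: 43 + 43×274 = 11825 ≤ 12062; next would be 12099 > 12062)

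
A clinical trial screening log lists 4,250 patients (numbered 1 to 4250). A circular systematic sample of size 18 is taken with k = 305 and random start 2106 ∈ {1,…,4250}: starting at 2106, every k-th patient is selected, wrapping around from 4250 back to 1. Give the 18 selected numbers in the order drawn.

2106, 2411, 2716, 3021, 3326, 3631, 3936, 4241, 296, 601, 906, 1211, 1516, 1821, 2126, 2431, 2736, 3041

Selection 1: 2106
Selection 2: 2106 + 305 = 2411
Selection 3: 2411 + 305 = 2716
Selection 4: 2716 + 305 = 3021
Selection 5: 3021 + 305 = 3326
Selection 6: 3326 + 305 = 3631
Selection 7: 3631 + 305 = 3936
Selection 8: 3936 + 305 = 4241
Selection 9: 4241 + 305 = 4546 → 4546 − 4250 = 296
Selection 10: 296 + 305 = 601
Selection 11: 601 + 305 = 906
Selection 12: 906 + 305 = 1211
Selection 13: 1211 + 305 = 1516
Selection 14: 1516 + 305 = 1821
Selection 15: 1821 + 305 = 2126
Selection 16: 2126 + 305 = 2431
Selection 17: 2431 + 305 = 2736
Selection 18: 2736 + 305 = 3041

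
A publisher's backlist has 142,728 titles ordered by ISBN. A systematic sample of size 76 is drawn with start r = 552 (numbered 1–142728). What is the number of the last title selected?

141402

k = 142728/76 = 1878
76th selection = r + (76−1)·k = 552 + 75×1878 = 552 + 140850 = 141402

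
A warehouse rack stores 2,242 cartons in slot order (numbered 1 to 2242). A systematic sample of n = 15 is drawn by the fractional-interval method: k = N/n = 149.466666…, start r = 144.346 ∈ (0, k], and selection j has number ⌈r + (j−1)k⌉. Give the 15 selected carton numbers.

j=1: r + 0k = 144.346 → ⌈·⌉ = 145
j=2: r + 1k = 293.812666… → ⌈·⌉ = 294
j=3: r + 2k = 443.279333… → ⌈·⌉ = 444
j=4: r + 3k = 592.746 → ⌈·⌉ = 593
j=5: r + 4k = 742.212666… → ⌈·⌉ = 743
j=6: r + 5k = 891.679333… → ⌈·⌉ = 892
j=7: r + 6k = 1041.146 → ⌈·⌉ = 1042
j=8: r + 7k = 1190.612666… → ⌈·⌉ = 1191
j=9: r + 8k = 1340.079333… → ⌈·⌉ = 1341
j=10: r + 9k = 1489.546 → ⌈·⌉ = 1490
j=11: r + 10k = 1639.012666… → ⌈·⌉ = 1640
j=12: r + 11k = 1788.479333… → ⌈·⌉ = 1789
j=13: r + 12k = 1937.946 → ⌈·⌉ = 1938
j=14: r + 13k = 2087.412666… → ⌈·⌉ = 2088
j=15: r + 14k = 2236.879333… → ⌈·⌉ = 2237

145, 294, 444, 593, 743, 892, 1042, 1191, 1341, 1490, 1640, 1789, 1938, 2088, 2237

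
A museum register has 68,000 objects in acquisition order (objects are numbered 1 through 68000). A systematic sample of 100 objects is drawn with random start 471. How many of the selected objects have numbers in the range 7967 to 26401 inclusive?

k = 68000/100 = 680
First selection ≥ 7967: 471 + ⌈(7967−471)/680⌉·680 = 471 + 12×680 = 8631
Last selection ≤ 26401: 471 + ⌊(26401−471)/680⌋·680 = 471 + 38×680 = 26311
Count = 38 − 12 + 1 = 27

27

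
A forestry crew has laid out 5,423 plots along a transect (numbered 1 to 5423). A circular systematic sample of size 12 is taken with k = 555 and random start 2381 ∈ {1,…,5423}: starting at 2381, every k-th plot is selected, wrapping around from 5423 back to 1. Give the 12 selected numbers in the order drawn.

Selection 1: 2381
Selection 2: 2381 + 555 = 2936
Selection 3: 2936 + 555 = 3491
Selection 4: 3491 + 555 = 4046
Selection 5: 4046 + 555 = 4601
Selection 6: 4601 + 555 = 5156
Selection 7: 5156 + 555 = 5711 → 5711 − 5423 = 288
Selection 8: 288 + 555 = 843
Selection 9: 843 + 555 = 1398
Selection 10: 1398 + 555 = 1953
Selection 11: 1953 + 555 = 2508
Selection 12: 2508 + 555 = 3063

2381, 2936, 3491, 4046, 4601, 5156, 288, 843, 1398, 1953, 2508, 3063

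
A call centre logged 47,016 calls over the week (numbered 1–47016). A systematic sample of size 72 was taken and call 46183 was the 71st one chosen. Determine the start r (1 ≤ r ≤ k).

473

k = 47016/72 = 653
r = 46183 − (71−1)×653 = 46183 − 45710 = 473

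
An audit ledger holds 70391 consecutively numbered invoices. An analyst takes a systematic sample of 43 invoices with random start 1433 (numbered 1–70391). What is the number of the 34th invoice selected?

55454

k = 70391/43 = 1637
34th selection = r + (34−1)·k = 1433 + 33×1637 = 1433 + 54021 = 55454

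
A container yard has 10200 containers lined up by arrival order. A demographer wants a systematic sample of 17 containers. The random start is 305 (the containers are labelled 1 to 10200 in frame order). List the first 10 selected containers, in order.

305, 905, 1505, 2105, 2705, 3305, 3905, 4505, 5105, 5705

k = N/n = 10200/17 = 600
container 1: 305
container 2: 305 + 600 = 905
container 3: 905 + 600 = 1505
container 4: 1505 + 600 = 2105
container 5: 2105 + 600 = 2705
container 6: 2705 + 600 = 3305
container 7: 3305 + 600 = 3905
container 8: 3905 + 600 = 4505
container 9: 4505 + 600 = 5105
container 10: 5105 + 600 = 5705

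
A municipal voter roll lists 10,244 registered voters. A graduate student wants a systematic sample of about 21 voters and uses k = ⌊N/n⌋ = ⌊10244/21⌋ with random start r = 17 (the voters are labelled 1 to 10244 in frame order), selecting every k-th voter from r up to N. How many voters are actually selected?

22

k = ⌊10244/21⌋ = 487
Achieved size = ⌊(10244 − 17)/487⌋ + 1 = ⌊10227/487⌋ + 1 = 21 + 1 = 22
(last selection: 17 + 21×487 = 10244 ≤ 10244; next would be 10731 > 10244)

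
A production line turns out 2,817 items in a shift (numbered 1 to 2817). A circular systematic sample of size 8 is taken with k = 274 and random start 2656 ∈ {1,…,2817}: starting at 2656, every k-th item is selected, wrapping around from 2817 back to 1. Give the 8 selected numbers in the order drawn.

2656, 113, 387, 661, 935, 1209, 1483, 1757

Selection 1: 2656
Selection 2: 2656 + 274 = 2930 → 2930 − 2817 = 113
Selection 3: 113 + 274 = 387
Selection 4: 387 + 274 = 661
Selection 5: 661 + 274 = 935
Selection 6: 935 + 274 = 1209
Selection 7: 1209 + 274 = 1483
Selection 8: 1483 + 274 = 1757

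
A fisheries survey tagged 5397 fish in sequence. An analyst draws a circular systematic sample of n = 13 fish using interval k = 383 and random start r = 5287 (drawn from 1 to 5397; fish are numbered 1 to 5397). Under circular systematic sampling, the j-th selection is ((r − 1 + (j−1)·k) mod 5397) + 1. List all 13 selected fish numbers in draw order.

Selection 1: 5287
Selection 2: 5287 + 383 = 5670 → 5670 − 5397 = 273
Selection 3: 273 + 383 = 656
Selection 4: 656 + 383 = 1039
Selection 5: 1039 + 383 = 1422
Selection 6: 1422 + 383 = 1805
Selection 7: 1805 + 383 = 2188
Selection 8: 2188 + 383 = 2571
Selection 9: 2571 + 383 = 2954
Selection 10: 2954 + 383 = 3337
Selection 11: 3337 + 383 = 3720
Selection 12: 3720 + 383 = 4103
Selection 13: 4103 + 383 = 4486

5287, 273, 656, 1039, 1422, 1805, 2188, 2571, 2954, 3337, 3720, 4103, 4486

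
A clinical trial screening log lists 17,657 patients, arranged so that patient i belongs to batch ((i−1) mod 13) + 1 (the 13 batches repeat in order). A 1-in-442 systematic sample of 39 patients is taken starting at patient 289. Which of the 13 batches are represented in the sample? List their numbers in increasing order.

Consecutive selections differ by k = 442, so their batch numbers differ by 442 mod 13 = 0.
gcd(442, 13) = 13, so the sample visits 13/13 = 1 distinct residues mod 13.
Start 289 is batch 3; the batches hit are 3.

3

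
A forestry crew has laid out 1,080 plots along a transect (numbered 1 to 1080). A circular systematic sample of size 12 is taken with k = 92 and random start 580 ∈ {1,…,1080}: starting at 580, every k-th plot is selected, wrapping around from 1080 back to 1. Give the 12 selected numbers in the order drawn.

580, 672, 764, 856, 948, 1040, 52, 144, 236, 328, 420, 512

Selection 1: 580
Selection 2: 580 + 92 = 672
Selection 3: 672 + 92 = 764
Selection 4: 764 + 92 = 856
Selection 5: 856 + 92 = 948
Selection 6: 948 + 92 = 1040
Selection 7: 1040 + 92 = 1132 → 1132 − 1080 = 52
Selection 8: 52 + 92 = 144
Selection 9: 144 + 92 = 236
Selection 10: 236 + 92 = 328
Selection 11: 328 + 92 = 420
Selection 12: 420 + 92 = 512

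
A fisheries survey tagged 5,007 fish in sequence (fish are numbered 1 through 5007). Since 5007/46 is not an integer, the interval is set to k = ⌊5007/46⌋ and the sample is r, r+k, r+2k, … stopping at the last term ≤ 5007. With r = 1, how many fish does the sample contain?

k = ⌊5007/46⌋ = 108
Achieved size = ⌊(5007 − 1)/108⌋ + 1 = ⌊5006/108⌋ + 1 = 46 + 1 = 47
(last selection: 1 + 46×108 = 4969 ≤ 5007; next would be 5077 > 5007)

47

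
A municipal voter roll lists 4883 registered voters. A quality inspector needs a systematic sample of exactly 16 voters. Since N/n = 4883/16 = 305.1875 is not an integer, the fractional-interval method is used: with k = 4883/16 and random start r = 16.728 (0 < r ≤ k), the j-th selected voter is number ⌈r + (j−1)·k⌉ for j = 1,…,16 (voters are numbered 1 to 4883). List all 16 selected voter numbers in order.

17, 322, 628, 933, 1238, 1543, 1848, 2154, 2459, 2764, 3069, 3374, 3679, 3985, 4290, 4595

j=1: r + 0k = 16.728 → ⌈·⌉ = 17
j=2: r + 1k = 321.9155 → ⌈·⌉ = 322
j=3: r + 2k = 627.103 → ⌈·⌉ = 628
j=4: r + 3k = 932.2905 → ⌈·⌉ = 933
j=5: r + 4k = 1237.478 → ⌈·⌉ = 1238
j=6: r + 5k = 1542.6655 → ⌈·⌉ = 1543
j=7: r + 6k = 1847.853 → ⌈·⌉ = 1848
j=8: r + 7k = 2153.0405 → ⌈·⌉ = 2154
j=9: r + 8k = 2458.228 → ⌈·⌉ = 2459
j=10: r + 9k = 2763.4155 → ⌈·⌉ = 2764
j=11: r + 10k = 3068.603 → ⌈·⌉ = 3069
j=12: r + 11k = 3373.7905 → ⌈·⌉ = 3374
j=13: r + 12k = 3678.978 → ⌈·⌉ = 3679
j=14: r + 13k = 3984.1655 → ⌈·⌉ = 3985
j=15: r + 14k = 4289.353 → ⌈·⌉ = 4290
j=16: r + 15k = 4594.5405 → ⌈·⌉ = 4595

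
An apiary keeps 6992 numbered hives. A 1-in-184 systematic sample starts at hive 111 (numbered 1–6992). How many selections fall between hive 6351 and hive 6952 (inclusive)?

4

k = 184
First selection ≥ 6351: 111 + ⌈(6351−111)/184⌉·184 = 111 + 34×184 = 6367
Last selection ≤ 6952: 111 + ⌊(6952−111)/184⌋·184 = 111 + 37×184 = 6919
Count = 37 − 34 + 1 = 4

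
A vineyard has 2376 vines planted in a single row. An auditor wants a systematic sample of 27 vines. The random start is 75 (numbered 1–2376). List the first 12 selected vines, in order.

k = N/n = 2376/27 = 88
vine 1: 75
vine 2: 75 + 88 = 163
vine 3: 163 + 88 = 251
vine 4: 251 + 88 = 339
vine 5: 339 + 88 = 427
vine 6: 427 + 88 = 515
vine 7: 515 + 88 = 603
vine 8: 603 + 88 = 691
vine 9: 691 + 88 = 779
vine 10: 779 + 88 = 867
vine 11: 867 + 88 = 955
vine 12: 955 + 88 = 1043

75, 163, 251, 339, 427, 515, 603, 691, 779, 867, 955, 1043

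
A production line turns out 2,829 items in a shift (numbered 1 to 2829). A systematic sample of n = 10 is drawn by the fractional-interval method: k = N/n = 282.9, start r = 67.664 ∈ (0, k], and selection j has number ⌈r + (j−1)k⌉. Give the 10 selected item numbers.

j=1: r + 0k = 67.664 → ⌈·⌉ = 68
j=2: r + 1k = 350.564 → ⌈·⌉ = 351
j=3: r + 2k = 633.464 → ⌈·⌉ = 634
j=4: r + 3k = 916.364 → ⌈·⌉ = 917
j=5: r + 4k = 1199.264 → ⌈·⌉ = 1200
j=6: r + 5k = 1482.164 → ⌈·⌉ = 1483
j=7: r + 6k = 1765.064 → ⌈·⌉ = 1766
j=8: r + 7k = 2047.964 → ⌈·⌉ = 2048
j=9: r + 8k = 2330.864 → ⌈·⌉ = 2331
j=10: r + 9k = 2613.764 → ⌈·⌉ = 2614

68, 351, 634, 917, 1200, 1483, 1766, 2048, 2331, 2614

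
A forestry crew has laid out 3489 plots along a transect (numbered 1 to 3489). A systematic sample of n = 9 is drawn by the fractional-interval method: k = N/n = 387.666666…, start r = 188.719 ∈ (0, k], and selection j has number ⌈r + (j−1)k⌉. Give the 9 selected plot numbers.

189, 577, 965, 1352, 1740, 2128, 2515, 2903, 3291

j=1: r + 0k = 188.719 → ⌈·⌉ = 189
j=2: r + 1k = 576.385666… → ⌈·⌉ = 577
j=3: r + 2k = 964.052333… → ⌈·⌉ = 965
j=4: r + 3k = 1351.719 → ⌈·⌉ = 1352
j=5: r + 4k = 1739.385666… → ⌈·⌉ = 1740
j=6: r + 5k = 2127.052333… → ⌈·⌉ = 2128
j=7: r + 6k = 2514.719 → ⌈·⌉ = 2515
j=8: r + 7k = 2902.385666… → ⌈·⌉ = 2903
j=9: r + 8k = 3290.052333… → ⌈·⌉ = 3291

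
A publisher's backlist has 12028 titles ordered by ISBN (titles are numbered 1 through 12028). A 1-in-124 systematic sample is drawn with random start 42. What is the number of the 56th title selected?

k = 124
56th selection = r + (56−1)·k = 42 + 55×124 = 42 + 6820 = 6862

6862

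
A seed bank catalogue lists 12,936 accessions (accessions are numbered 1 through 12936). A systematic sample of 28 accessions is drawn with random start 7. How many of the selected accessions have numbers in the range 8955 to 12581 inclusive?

k = 12936/28 = 462
First selection ≥ 8955: 7 + ⌈(8955−7)/462⌉·462 = 7 + 20×462 = 9247
Last selection ≤ 12581: 7 + ⌊(12581−7)/462⌋·462 = 7 + 27×462 = 12481
Count = 27 − 20 + 1 = 8

8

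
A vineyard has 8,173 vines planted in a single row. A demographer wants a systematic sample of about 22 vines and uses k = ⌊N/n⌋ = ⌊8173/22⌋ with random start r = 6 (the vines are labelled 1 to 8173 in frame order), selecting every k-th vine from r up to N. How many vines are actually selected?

k = ⌊8173/22⌋ = 371
Achieved size = ⌊(8173 − 6)/371⌋ + 1 = ⌊8167/371⌋ + 1 = 22 + 1 = 23
(last selection: 6 + 22×371 = 8168 ≤ 8173; next would be 8539 > 8173)

23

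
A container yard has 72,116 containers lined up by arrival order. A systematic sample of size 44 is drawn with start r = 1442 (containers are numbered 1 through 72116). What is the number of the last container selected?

k = 72116/44 = 1639
44th selection = r + (44−1)·k = 1442 + 43×1639 = 1442 + 70477 = 71919

71919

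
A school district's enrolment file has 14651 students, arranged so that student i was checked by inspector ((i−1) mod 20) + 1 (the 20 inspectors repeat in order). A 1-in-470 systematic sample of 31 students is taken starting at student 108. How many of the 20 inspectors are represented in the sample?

2

Consecutive selections differ by k = 470, so their inspector numbers differ by 470 mod 20 = 10.
gcd(470, 20) = 10, so the sample visits 20/10 = 2 distinct residues mod 20.
Start 108 is inspector 8; the inspectors hit are 8, 18.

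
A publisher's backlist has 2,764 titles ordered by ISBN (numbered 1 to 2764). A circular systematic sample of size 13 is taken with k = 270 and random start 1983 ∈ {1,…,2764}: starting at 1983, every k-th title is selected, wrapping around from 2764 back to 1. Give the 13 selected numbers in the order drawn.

Selection 1: 1983
Selection 2: 1983 + 270 = 2253
Selection 3: 2253 + 270 = 2523
Selection 4: 2523 + 270 = 2793 → 2793 − 2764 = 29
Selection 5: 29 + 270 = 299
Selection 6: 299 + 270 = 569
Selection 7: 569 + 270 = 839
Selection 8: 839 + 270 = 1109
Selection 9: 1109 + 270 = 1379
Selection 10: 1379 + 270 = 1649
Selection 11: 1649 + 270 = 1919
Selection 12: 1919 + 270 = 2189
Selection 13: 2189 + 270 = 2459

1983, 2253, 2523, 29, 299, 569, 839, 1109, 1379, 1649, 1919, 2189, 2459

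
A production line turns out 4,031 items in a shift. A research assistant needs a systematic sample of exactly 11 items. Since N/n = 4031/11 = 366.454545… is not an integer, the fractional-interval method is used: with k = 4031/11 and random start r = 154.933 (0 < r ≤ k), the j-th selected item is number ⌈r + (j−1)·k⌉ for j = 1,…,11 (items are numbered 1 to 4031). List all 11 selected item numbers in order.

j=1: r + 0k = 154.933 → ⌈·⌉ = 155
j=2: r + 1k = 521.387545… → ⌈·⌉ = 522
j=3: r + 2k = 887.842090… → ⌈·⌉ = 888
j=4: r + 3k = 1254.296636… → ⌈·⌉ = 1255
j=5: r + 4k = 1620.751181… → ⌈·⌉ = 1621
j=6: r + 5k = 1987.205727… → ⌈·⌉ = 1988
j=7: r + 6k = 2353.660272… → ⌈·⌉ = 2354
j=8: r + 7k = 2720.114818… → ⌈·⌉ = 2721
j=9: r + 8k = 3086.569363… → ⌈·⌉ = 3087
j=10: r + 9k = 3453.023909… → ⌈·⌉ = 3454
j=11: r + 10k = 3819.478454… → ⌈·⌉ = 3820

155, 522, 888, 1255, 1621, 1988, 2354, 2721, 3087, 3454, 3820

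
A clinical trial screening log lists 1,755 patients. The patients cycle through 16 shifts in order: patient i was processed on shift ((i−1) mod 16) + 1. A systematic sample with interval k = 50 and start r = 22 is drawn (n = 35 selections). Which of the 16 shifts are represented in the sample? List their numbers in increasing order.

2, 4, 6, 8, 10, 12, 14, 16

Consecutive selections differ by k = 50, so their shift numbers differ by 50 mod 16 = 2.
gcd(50, 16) = 2, so the sample visits 16/2 = 8 distinct residues mod 16.
Start 22 is shift 6; the shifts hit are 2, 4, 6, 8, 10, 12, 14, 16.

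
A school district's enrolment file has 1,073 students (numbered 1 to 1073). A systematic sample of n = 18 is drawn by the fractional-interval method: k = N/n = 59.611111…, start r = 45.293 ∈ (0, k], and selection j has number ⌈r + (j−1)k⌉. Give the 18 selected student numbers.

46, 105, 165, 225, 284, 344, 403, 463, 523, 582, 642, 702, 761, 821, 880, 940, 1000, 1059

j=1: r + 0k = 45.293 → ⌈·⌉ = 46
j=2: r + 1k = 104.904111… → ⌈·⌉ = 105
j=3: r + 2k = 164.515222… → ⌈·⌉ = 165
j=4: r + 3k = 224.126333… → ⌈·⌉ = 225
j=5: r + 4k = 283.737444… → ⌈·⌉ = 284
j=6: r + 5k = 343.348555… → ⌈·⌉ = 344
j=7: r + 6k = 402.959666… → ⌈·⌉ = 403
j=8: r + 7k = 462.570777… → ⌈·⌉ = 463
j=9: r + 8k = 522.181888… → ⌈·⌉ = 523
j=10: r + 9k = 581.793 → ⌈·⌉ = 582
j=11: r + 10k = 641.404111… → ⌈·⌉ = 642
j=12: r + 11k = 701.015222… → ⌈·⌉ = 702
j=13: r + 12k = 760.626333… → ⌈·⌉ = 761
j=14: r + 13k = 820.237444… → ⌈·⌉ = 821
j=15: r + 14k = 879.848555… → ⌈·⌉ = 880
j=16: r + 15k = 939.459666… → ⌈·⌉ = 940
j=17: r + 16k = 999.070777… → ⌈·⌉ = 1000
j=18: r + 17k = 1058.681888… → ⌈·⌉ = 1059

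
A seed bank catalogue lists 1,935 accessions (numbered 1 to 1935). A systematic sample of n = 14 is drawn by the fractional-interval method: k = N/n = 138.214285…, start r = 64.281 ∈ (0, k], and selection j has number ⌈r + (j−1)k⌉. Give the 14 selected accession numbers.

j=1: r + 0k = 64.281 → ⌈·⌉ = 65
j=2: r + 1k = 202.495285… → ⌈·⌉ = 203
j=3: r + 2k = 340.709571… → ⌈·⌉ = 341
j=4: r + 3k = 478.923857… → ⌈·⌉ = 479
j=5: r + 4k = 617.138142… → ⌈·⌉ = 618
j=6: r + 5k = 755.352428… → ⌈·⌉ = 756
j=7: r + 6k = 893.566714… → ⌈·⌉ = 894
j=8: r + 7k = 1031.781 → ⌈·⌉ = 1032
j=9: r + 8k = 1169.995285… → ⌈·⌉ = 1170
j=10: r + 9k = 1308.209571… → ⌈·⌉ = 1309
j=11: r + 10k = 1446.423857… → ⌈·⌉ = 1447
j=12: r + 11k = 1584.638142… → ⌈·⌉ = 1585
j=13: r + 12k = 1722.852428… → ⌈·⌉ = 1723
j=14: r + 13k = 1861.066714… → ⌈·⌉ = 1862

65, 203, 341, 479, 618, 756, 894, 1032, 1170, 1309, 1447, 1585, 1723, 1862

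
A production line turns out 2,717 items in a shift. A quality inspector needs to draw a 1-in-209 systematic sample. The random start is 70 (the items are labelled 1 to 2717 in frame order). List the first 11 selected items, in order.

70, 279, 488, 697, 906, 1115, 1324, 1533, 1742, 1951, 2160

item 1: 70
item 2: 70 + 209 = 279
item 3: 279 + 209 = 488
item 4: 488 + 209 = 697
item 5: 697 + 209 = 906
item 6: 906 + 209 = 1115
item 7: 1115 + 209 = 1324
item 8: 1324 + 209 = 1533
item 9: 1533 + 209 = 1742
item 10: 1742 + 209 = 1951
item 11: 1951 + 209 = 2160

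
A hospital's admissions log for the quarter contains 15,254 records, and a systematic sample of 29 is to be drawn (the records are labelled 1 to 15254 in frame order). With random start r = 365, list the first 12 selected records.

365, 891, 1417, 1943, 2469, 2995, 3521, 4047, 4573, 5099, 5625, 6151

k = N/n = 15254/29 = 526
record 1: 365
record 2: 365 + 526 = 891
record 3: 891 + 526 = 1417
record 4: 1417 + 526 = 1943
record 5: 1943 + 526 = 2469
record 6: 2469 + 526 = 2995
record 7: 2995 + 526 = 3521
record 8: 3521 + 526 = 4047
record 9: 4047 + 526 = 4573
record 10: 4573 + 526 = 5099
record 11: 5099 + 526 = 5625
record 12: 5625 + 526 = 6151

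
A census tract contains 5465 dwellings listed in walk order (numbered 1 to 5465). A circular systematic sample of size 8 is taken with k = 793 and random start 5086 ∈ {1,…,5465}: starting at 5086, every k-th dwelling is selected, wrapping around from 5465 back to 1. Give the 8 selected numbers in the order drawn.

Selection 1: 5086
Selection 2: 5086 + 793 = 5879 → 5879 − 5465 = 414
Selection 3: 414 + 793 = 1207
Selection 4: 1207 + 793 = 2000
Selection 5: 2000 + 793 = 2793
Selection 6: 2793 + 793 = 3586
Selection 7: 3586 + 793 = 4379
Selection 8: 4379 + 793 = 5172

5086, 414, 1207, 2000, 2793, 3586, 4379, 5172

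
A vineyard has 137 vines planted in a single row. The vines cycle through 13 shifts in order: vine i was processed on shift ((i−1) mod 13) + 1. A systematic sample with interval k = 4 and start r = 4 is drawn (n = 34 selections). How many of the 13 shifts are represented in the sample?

13

Consecutive selections differ by k = 4, so their shift numbers differ by 4 mod 13 = 4.
gcd(4, 13) = 1, so the sample visits 13/1 = 13 distinct residues mod 13.
Start 4 is shift 4; the shifts hit are 1, 2, 3, 4, 5, 6, 7, 8, 9, 10, 11, 12, 13.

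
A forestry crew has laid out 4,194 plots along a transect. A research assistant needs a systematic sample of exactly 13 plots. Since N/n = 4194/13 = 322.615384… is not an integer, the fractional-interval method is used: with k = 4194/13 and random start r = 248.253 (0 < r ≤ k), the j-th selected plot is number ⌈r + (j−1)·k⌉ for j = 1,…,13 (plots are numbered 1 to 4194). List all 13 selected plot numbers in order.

j=1: r + 0k = 248.253 → ⌈·⌉ = 249
j=2: r + 1k = 570.868384… → ⌈·⌉ = 571
j=3: r + 2k = 893.483769… → ⌈·⌉ = 894
j=4: r + 3k = 1216.099153… → ⌈·⌉ = 1217
j=5: r + 4k = 1538.714538… → ⌈·⌉ = 1539
j=6: r + 5k = 1861.329923… → ⌈·⌉ = 1862
j=7: r + 6k = 2183.945307… → ⌈·⌉ = 2184
j=8: r + 7k = 2506.560692… → ⌈·⌉ = 2507
j=9: r + 8k = 2829.176076… → ⌈·⌉ = 2830
j=10: r + 9k = 3151.791461… → ⌈·⌉ = 3152
j=11: r + 10k = 3474.406846… → ⌈·⌉ = 3475
j=12: r + 11k = 3797.022230… → ⌈·⌉ = 3798
j=13: r + 12k = 4119.637615… → ⌈·⌉ = 4120

249, 571, 894, 1217, 1539, 1862, 2184, 2507, 2830, 3152, 3475, 3798, 4120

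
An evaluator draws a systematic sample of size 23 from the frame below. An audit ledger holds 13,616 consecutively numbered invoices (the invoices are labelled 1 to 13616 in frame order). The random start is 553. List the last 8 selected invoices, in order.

9433, 10025, 10617, 11209, 11801, 12393, 12985, 13577

k = N/n = 13616/23 = 592
16th selection = 553 + 15×592 = 9433
17th: 9433 + 592 = 10025
18th: 10025 + 592 = 10617
19th: 10617 + 592 = 11209
20th: 11209 + 592 = 11801
21st: 11801 + 592 = 12393
22nd: 12393 + 592 = 12985
23rd: 12985 + 592 = 13577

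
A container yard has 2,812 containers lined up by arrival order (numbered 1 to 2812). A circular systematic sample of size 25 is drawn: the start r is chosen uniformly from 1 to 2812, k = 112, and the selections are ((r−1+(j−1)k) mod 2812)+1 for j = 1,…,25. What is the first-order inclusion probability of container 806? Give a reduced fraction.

For each position j, as r ranges over 1…2812 the j-th selection hits every container exactly once, so container 806 is selected for exactly 25 of the 2812 starts.
Inclusion probability = 25/2812.

25/2812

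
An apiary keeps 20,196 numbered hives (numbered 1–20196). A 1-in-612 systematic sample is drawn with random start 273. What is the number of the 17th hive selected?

10065

k = 612
17th selection = r + (17−1)·k = 273 + 16×612 = 273 + 9792 = 10065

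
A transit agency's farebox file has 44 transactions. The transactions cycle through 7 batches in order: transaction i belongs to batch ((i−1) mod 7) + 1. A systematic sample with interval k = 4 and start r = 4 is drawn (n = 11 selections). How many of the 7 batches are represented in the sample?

Consecutive selections differ by k = 4, so their batch numbers differ by 4 mod 7 = 4.
gcd(4, 7) = 1, so the sample visits 7/1 = 7 distinct residues mod 7.
Start 4 is batch 4; the batches hit are 1, 2, 3, 4, 5, 6, 7.

7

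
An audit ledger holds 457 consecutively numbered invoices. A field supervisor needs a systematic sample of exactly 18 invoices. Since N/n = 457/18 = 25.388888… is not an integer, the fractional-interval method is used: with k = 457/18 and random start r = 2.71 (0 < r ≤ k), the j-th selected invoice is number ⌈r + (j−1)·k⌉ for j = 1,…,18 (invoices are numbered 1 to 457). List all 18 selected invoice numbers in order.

3, 29, 54, 79, 105, 130, 156, 181, 206, 232, 257, 282, 308, 333, 359, 384, 409, 435

j=1: r + 0k = 2.71 → ⌈·⌉ = 3
j=2: r + 1k = 28.098888… → ⌈·⌉ = 29
j=3: r + 2k = 53.487777… → ⌈·⌉ = 54
j=4: r + 3k = 78.876666… → ⌈·⌉ = 79
j=5: r + 4k = 104.265555… → ⌈·⌉ = 105
j=6: r + 5k = 129.654444… → ⌈·⌉ = 130
j=7: r + 6k = 155.043333… → ⌈·⌉ = 156
j=8: r + 7k = 180.432222… → ⌈·⌉ = 181
j=9: r + 8k = 205.821111… → ⌈·⌉ = 206
j=10: r + 9k = 231.21 → ⌈·⌉ = 232
j=11: r + 10k = 256.598888… → ⌈·⌉ = 257
j=12: r + 11k = 281.987777… → ⌈·⌉ = 282
j=13: r + 12k = 307.376666… → ⌈·⌉ = 308
j=14: r + 13k = 332.765555… → ⌈·⌉ = 333
j=15: r + 14k = 358.154444… → ⌈·⌉ = 359
j=16: r + 15k = 383.543333… → ⌈·⌉ = 384
j=17: r + 16k = 408.932222… → ⌈·⌉ = 409
j=18: r + 17k = 434.321111… → ⌈·⌉ = 435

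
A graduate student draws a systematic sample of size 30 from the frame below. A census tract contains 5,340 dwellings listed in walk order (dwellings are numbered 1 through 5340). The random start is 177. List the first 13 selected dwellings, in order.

k = N/n = 5340/30 = 178
dwelling 1: 177
dwelling 2: 177 + 178 = 355
dwelling 3: 355 + 178 = 533
dwelling 4: 533 + 178 = 711
dwelling 5: 711 + 178 = 889
dwelling 6: 889 + 178 = 1067
dwelling 7: 1067 + 178 = 1245
dwelling 8: 1245 + 178 = 1423
dwelling 9: 1423 + 178 = 1601
dwelling 10: 1601 + 178 = 1779
dwelling 11: 1779 + 178 = 1957
dwelling 12: 1957 + 178 = 2135
dwelling 13: 2135 + 178 = 2313

177, 355, 533, 711, 889, 1067, 1245, 1423, 1601, 1779, 1957, 2135, 2313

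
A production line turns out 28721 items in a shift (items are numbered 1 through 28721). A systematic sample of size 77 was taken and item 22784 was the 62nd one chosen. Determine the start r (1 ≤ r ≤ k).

k = 28721/77 = 373
r = 22784 − (62−1)×373 = 22784 − 22753 = 31

31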